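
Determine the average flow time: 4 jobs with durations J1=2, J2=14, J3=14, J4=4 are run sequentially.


Completion times:
  J1: completes at 2
  J2: completes at 16
  J3: completes at 30
  J4: completes at 34
Sum = 82
Average = 82/4
= 20.50


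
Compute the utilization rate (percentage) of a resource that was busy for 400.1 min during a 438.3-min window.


Utilization = busy / total × 100
= 400.1 / 438.3 × 100
= 91.3%


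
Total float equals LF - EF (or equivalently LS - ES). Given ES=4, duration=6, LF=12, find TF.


EF = ES + duration = 4 + 6 = 10
LS = LF - duration = 12 - 6 = 6
Total Float = LF - EF = 12 - 10
(or LS - ES = 6 - 4)
= 2


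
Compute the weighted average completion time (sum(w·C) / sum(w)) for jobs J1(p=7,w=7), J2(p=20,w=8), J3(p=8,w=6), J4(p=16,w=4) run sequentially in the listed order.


Completion times:
  J1: C=7, w×C=7×7=49
  J2: C=27, w×C=8×27=216
  J3: C=35, w×C=6×35=210
  J4: C=51, w×C=4×51=204
Sum w×C = 679
Sum w = 25
Weighted avg = 679/25
= 27.16


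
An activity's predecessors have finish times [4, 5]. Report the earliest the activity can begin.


ES = max of all predecessor completion times
Predecessors: [4, 5]
ES = max(4, 5)
= 5


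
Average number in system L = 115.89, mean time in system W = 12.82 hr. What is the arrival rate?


Little's law: L = λW → λ = L / W
= 115.89 / 12.82
= 9.04 per hour


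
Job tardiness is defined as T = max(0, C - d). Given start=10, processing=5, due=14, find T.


Completion = start + processing = 10 + 5 = 15
Tardiness = max(0, C - d) = max(0, 15 - 14)
= max(0, 1)
= 1


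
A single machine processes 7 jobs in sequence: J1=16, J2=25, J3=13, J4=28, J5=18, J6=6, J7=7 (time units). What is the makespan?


Sequential makespan: sum all processing times
= 16 + 25 + 13 + 28 + 18 + 6 + 7
= 113 time units


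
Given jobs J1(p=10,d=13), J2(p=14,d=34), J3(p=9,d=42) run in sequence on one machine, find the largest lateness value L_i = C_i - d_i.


Lateness per job (L = C - d):
  J1: C=10, d=13, L=-3
  J2: C=24, d=34, L=-10
  J3: C=33, d=42, L=-9
Lmax = max(-3, -10, -9)
= -3


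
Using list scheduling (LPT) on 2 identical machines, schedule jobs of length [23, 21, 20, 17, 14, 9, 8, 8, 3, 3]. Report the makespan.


Jobs (LPT sorted): [23, 21, 20, 17, 14, 9, 8, 8, 3, 3]
Machines: 2
  J=23 → Machine 1 (load: 0+23=23)
  J=21 → Machine 2 (load: 0+21=21)
  J=20 → Machine 2 (load: 21+20=41)
  J=17 → Machine 1 (load: 23+17=40)
  J=14 → Machine 1 (load: 40+14=54)
  J=9 → Machine 2 (load: 41+9=50)
  J=8 → Machine 2 (load: 50+8=58)
  J=8 → Machine 1 (load: 54+8=62)
  J=3 → Machine 2 (load: 58+3=61)
  J=3 → Machine 2 (load: 61+3=64)
Machine loads: [62, 64]
Makespan = max = 64 time units


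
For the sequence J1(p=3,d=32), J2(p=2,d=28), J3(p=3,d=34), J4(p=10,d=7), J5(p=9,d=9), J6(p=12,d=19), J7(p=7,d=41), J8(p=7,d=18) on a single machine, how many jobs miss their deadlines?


Completion vs due date:
  J1: C=3, d=32 → on time
  J2: C=5, d=28 → on time
  J3: C=8, d=34 → on time
  J4: C=18, d=7 → TARDY
  J5: C=27, d=9 → TARDY
  J6: C=39, d=19 → TARDY
  J7: C=46, d=41 → TARDY
  J8: C=53, d=18 → TARDY
Tardy jobs: J4, J5, J6, J7, J8
Count = 5


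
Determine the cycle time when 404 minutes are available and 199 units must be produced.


Cycle time = available time / demand
= 404 / 199
= 2.03 min/unit


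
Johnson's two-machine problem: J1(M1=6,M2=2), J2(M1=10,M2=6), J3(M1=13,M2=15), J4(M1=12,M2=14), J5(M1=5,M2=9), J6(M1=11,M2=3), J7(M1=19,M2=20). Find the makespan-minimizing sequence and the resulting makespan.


Johnson's rule:
Group 1 (M1≤M2, sort by M1): ['J5', 'J4', 'J3', 'J7']
Group 2 (M1>M2, sort desc M2): ['J2', 'J6', 'J1']
Sequence: J5 → J4 → J3 → J7 → J2 → J6 → J1
Makespan calculation:
  J5: M1 done=5, M2 done=14
  J4: M1 done=17, M2 done=31
  J3: M1 done=30, M2 done=46
  J7: M1 done=49, M2 done=69
  J2: M1 done=59, M2 done=75
  J6: M1 done=70, M2 done=78
  J1: M1 done=76, M2 done=80
= Sequence: J5 → J4 → J3 → J7 → J2 → J6 → J1, Makespan: 80


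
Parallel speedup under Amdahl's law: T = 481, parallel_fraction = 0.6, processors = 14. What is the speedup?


Amdahl's law: T_p = T × ((1-p) + p/N)
= 481 × ((1-0.6) + 0.6/14)
= 481 × (0.40 + 0.0429)
= 481 × 0.4429
= 213.01
Speedup = 481/213.01
= 2.26×


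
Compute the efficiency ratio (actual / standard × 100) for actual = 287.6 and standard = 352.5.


Efficiency = (actual / standard) × 100
= (287.6 / 352.5) × 100
= 81.6%


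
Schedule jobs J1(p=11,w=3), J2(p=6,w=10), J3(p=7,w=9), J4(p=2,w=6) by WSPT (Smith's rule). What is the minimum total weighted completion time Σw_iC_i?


WSPT order (by p/w): J4 → J2 → J3 → J1
  J4: C=2, w·C=6×2=12
  J2: C=8, w·C=10×8=80
  J3: C=15, w·C=9×15=135
  J1: C=26, w·C=3×26=78
Σ w·C = 305
= 305


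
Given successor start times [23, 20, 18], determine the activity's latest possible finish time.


LF = min of all successor start times
Successors start at: [23, 20, 18]
LF = min(23, 20, 18)
= 18


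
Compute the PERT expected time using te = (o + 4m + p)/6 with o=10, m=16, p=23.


te = (o + 4m + p) / 6
= (10 + 4×16 + 23) / 6
= (10 + 64 + 23) / 6
= 97 / 6
= 16.17


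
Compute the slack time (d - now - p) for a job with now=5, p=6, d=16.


Slack = due - current_time - processing
= 16 - 5 - 6
= 5


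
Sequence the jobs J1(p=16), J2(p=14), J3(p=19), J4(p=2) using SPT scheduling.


SPT: sort by shortest processing time
  J4: p=2
  J2: p=14
  J1: p=16
  J3: p=19
Order: J4 → J2 → J1 → J3


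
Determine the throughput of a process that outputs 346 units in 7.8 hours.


Throughput = units / time
= 346 / 7.8
= 44.4 units/hour


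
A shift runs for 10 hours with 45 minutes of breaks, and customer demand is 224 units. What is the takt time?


Available = 10×60 - 45 = 555 min
Takt time = 555 / 224
= 2.48 min/unit


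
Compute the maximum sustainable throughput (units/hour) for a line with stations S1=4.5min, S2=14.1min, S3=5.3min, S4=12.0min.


Bottleneck = longest station time
Station times: [4.5, 14.1, 5.3, 12.0]
Max = 14.1 min
Rate = 60 / 14.1
= 4.26 units/hour (bottleneck: 14.1min)


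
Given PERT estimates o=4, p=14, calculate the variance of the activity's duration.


σ² = ((p - o) / 6)² = (p - o)² / 36
= (14 - 4)² / 36
= 10² / 36
= 100 / 36
= 2.7778


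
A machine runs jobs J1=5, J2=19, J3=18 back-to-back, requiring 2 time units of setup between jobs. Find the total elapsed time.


Makespan = Σ processing + (n-1) × setup
= (5 + 19 + 18) + (3-1)×2
= 42 + 4
= 46 time units


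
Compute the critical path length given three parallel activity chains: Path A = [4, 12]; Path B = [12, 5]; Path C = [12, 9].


Path A: 4 + 12 = 16
Path B: 12 + 5 = 17
Path C: 12 + 9 = 21
Critical path = longest = max(16, 17, 21)
= 21 (Path C)


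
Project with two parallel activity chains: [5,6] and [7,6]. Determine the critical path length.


Path A: 5 + 6 = 11
Path B: 7 + 6 = 13
Critical path = longest = max(11, 13)
= 13 (Path B)


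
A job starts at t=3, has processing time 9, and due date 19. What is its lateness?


Completion = 3 + 9 = 12
Lateness = C - d = 12 - 19
= -7


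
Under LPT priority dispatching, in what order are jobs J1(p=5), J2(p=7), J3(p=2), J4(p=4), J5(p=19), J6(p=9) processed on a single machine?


LPT: sort by longest processing time first
  J5: p=19
  J6: p=9
  J2: p=7
  J1: p=5
  J4: p=4
  J3: p=2
Order: J5 → J6 → J2 → J1 → J4 → J3


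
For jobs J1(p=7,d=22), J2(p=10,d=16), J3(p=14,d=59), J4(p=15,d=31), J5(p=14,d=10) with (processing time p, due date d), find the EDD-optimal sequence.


EDD: sort by earliest due date
  J5: d=10, p=14
  J2: d=16, p=10
  J1: d=22, p=7
  J4: d=31, p=15
  J3: d=59, p=14
Order: J5 → J2 → J1 → J4 → J3


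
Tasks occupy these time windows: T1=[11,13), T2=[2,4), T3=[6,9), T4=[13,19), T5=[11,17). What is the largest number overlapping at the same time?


Check each time point for overlaps:
  t=11: 2 tasks active (T1, T5)
Max concurrent = 2


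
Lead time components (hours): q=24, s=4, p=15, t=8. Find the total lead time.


Lead time = queue + setup + processing + transit
= 24 + 4 + 15 + 8
= 51 hours


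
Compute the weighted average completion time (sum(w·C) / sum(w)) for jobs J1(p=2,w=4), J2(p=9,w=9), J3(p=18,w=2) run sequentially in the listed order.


Completion times:
  J1: C=2, w×C=4×2=8
  J2: C=11, w×C=9×11=99
  J3: C=29, w×C=2×29=58
Sum w×C = 165
Sum w = 15
Weighted avg = 165/15
= 11.00


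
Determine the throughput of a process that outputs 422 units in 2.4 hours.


Throughput = units / time
= 422 / 2.4
= 175.8 units/hour


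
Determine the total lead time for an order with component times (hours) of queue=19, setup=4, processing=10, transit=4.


Lead time = queue + setup + processing + transit
= 19 + 4 + 10 + 4
= 37 hours


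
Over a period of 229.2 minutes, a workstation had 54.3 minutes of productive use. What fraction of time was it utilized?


Utilization = busy / total × 100
= 54.3 / 229.2 × 100
= 23.7%


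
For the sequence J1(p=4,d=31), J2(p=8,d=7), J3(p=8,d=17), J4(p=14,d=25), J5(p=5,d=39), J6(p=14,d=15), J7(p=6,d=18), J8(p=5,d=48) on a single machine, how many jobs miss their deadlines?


Completion vs due date:
  J1: C=4, d=31 → on time
  J2: C=12, d=7 → TARDY
  J3: C=20, d=17 → TARDY
  J4: C=34, d=25 → TARDY
  J5: C=39, d=39 → on time
  J6: C=53, d=15 → TARDY
  J7: C=59, d=18 → TARDY
  J8: C=64, d=48 → TARDY
Tardy jobs: J2, J3, J4, J6, J7, J8
Count = 6


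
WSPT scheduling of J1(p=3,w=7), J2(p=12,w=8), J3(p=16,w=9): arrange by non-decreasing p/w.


WSPT (Smith's rule): sort by p/w ascending
  J1: p/w = 3/7 = 0.429
  J2: p/w = 12/8 = 1.500
  J3: p/w = 16/9 = 1.778
Order: J1 → J2 → J3


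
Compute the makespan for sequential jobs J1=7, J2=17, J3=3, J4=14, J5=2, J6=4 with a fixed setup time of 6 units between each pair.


Makespan = Σ processing + (n-1) × setup
= (7 + 17 + 3 + 14 + 2 + 4) + (6-1)×6
= 47 + 30
= 77 time units


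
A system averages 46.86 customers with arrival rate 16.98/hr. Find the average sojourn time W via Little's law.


Little's law: L = λW → W = L / λ
= 46.86 / 16.98
= 2.76 hours


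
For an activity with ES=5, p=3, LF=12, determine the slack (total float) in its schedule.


EF = ES + duration = 5 + 3 = 8
LS = LF - duration = 12 - 3 = 9
Total Float = LF - EF = 12 - 8
(or LS - ES = 9 - 5)
= 4


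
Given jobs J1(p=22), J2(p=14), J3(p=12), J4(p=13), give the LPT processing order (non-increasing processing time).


LPT: sort by longest processing time first
  J1: p=22
  J2: p=14
  J4: p=13
  J3: p=12
Order: J1 → J2 → J4 → J3


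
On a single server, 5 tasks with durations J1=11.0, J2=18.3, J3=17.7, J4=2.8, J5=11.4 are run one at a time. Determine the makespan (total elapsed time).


Sequential makespan: sum all processing times
= 11.0 + 18.3 + 17.7 + 2.8 + 11.4
= 61.2 time units


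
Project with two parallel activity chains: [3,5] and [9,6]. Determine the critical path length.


Path A: 3 + 5 = 8
Path B: 9 + 6 = 15
Critical path = longest = max(8, 15)
= 15 (Path B)


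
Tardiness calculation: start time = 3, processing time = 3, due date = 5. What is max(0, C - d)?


Completion = start + processing = 3 + 3 = 6
Tardiness = max(0, C - d) = max(0, 6 - 5)
= max(0, 1)
= 1


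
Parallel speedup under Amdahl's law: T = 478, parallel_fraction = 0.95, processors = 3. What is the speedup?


Amdahl's law: T_p = T × ((1-p) + p/N)
= 478 × ((1-0.95) + 0.95/3)
= 478 × (0.05 + 0.3167)
= 478 × 0.3667
= 175.27
Speedup = 478/175.27
= 2.73×


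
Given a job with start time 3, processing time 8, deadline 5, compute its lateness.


Completion = 3 + 8 = 11
Lateness = C - d = 11 - 5
= 6


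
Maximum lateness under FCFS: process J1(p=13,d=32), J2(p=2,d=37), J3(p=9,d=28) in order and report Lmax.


Lateness per job (L = C - d):
  J1: C=13, d=32, L=-19
  J2: C=15, d=37, L=-22
  J3: C=24, d=28, L=-4
Lmax = max(-19, -22, -4)
= -4


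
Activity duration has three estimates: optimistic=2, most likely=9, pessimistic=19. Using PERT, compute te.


te = (o + 4m + p) / 6
= (2 + 4×9 + 19) / 6
= (2 + 36 + 19) / 6
= 57 / 6
= 9.50


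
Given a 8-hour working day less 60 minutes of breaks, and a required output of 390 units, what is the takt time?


Available = 8×60 - 60 = 420 min
Takt time = 420 / 390
= 1.08 min/unit


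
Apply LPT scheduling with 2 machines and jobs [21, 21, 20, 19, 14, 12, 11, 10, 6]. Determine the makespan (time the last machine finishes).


Jobs (LPT sorted): [21, 21, 20, 19, 14, 12, 11, 10, 6]
Machines: 2
  J=21 → Machine 1 (load: 0+21=21)
  J=21 → Machine 2 (load: 0+21=21)
  J=20 → Machine 1 (load: 21+20=41)
  J=19 → Machine 2 (load: 21+19=40)
  J=14 → Machine 2 (load: 40+14=54)
  J=12 → Machine 1 (load: 41+12=53)
  J=11 → Machine 1 (load: 53+11=64)
  J=10 → Machine 2 (load: 54+10=64)
  J=6 → Machine 1 (load: 64+6=70)
Machine loads: [70, 64]
Makespan = max = 70 time units


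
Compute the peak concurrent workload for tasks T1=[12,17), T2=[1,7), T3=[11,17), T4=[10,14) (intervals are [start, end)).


Check each time point for overlaps:
  t=12: 3 tasks active (T1, T3, T4)
Max concurrent = 3


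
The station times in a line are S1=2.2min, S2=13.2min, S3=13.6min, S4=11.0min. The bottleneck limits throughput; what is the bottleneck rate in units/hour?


Bottleneck = longest station time
Station times: [2.2, 13.2, 13.6, 11.0]
Max = 13.6 min
Rate = 60 / 13.6
= 4.41 units/hour (bottleneck: 13.6min)


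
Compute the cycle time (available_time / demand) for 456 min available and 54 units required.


Cycle time = available time / demand
= 456 / 54
= 8.44 min/unit


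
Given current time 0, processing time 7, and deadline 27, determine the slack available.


Slack = due - current_time - processing
= 27 - 0 - 7
= 20


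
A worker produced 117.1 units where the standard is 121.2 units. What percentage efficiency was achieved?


Efficiency = (actual / standard) × 100
= (117.1 / 121.2) × 100
= 96.6%


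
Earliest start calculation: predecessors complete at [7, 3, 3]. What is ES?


ES = max of all predecessor completion times
Predecessors: [7, 3, 3]
ES = max(7, 3, 3)
= 7


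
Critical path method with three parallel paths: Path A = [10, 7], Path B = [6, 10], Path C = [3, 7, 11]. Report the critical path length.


Path A: 10 + 7 = 17
Path B: 6 + 10 = 16
Path C: 3 + 7 + 11 = 21
Critical path = longest = max(17, 16, 21)
= 21 (Path C)


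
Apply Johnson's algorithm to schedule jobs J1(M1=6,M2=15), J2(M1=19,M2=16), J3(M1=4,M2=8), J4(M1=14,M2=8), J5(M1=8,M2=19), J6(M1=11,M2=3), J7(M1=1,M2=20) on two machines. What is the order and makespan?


Johnson's rule:
Group 1 (M1≤M2, sort by M1): ['J7', 'J3', 'J1', 'J5']
Group 2 (M1>M2, sort desc M2): ['J2', 'J4', 'J6']
Sequence: J7 → J3 → J1 → J5 → J2 → J4 → J6
Makespan calculation:
  J7: M1 done=1, M2 done=21
  J3: M1 done=5, M2 done=29
  J1: M1 done=11, M2 done=44
  J5: M1 done=19, M2 done=63
  J2: M1 done=38, M2 done=79
  J4: M1 done=52, M2 done=87
  J6: M1 done=63, M2 done=90
= Sequence: J7 → J3 → J1 → J5 → J2 → J4 → J6, Makespan: 90


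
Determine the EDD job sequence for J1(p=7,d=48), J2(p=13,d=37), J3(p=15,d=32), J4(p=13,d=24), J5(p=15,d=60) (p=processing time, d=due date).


EDD: sort by earliest due date
  J4: d=24, p=13
  J3: d=32, p=15
  J2: d=37, p=13
  J1: d=48, p=7
  J5: d=60, p=15
Order: J4 → J3 → J2 → J1 → J5


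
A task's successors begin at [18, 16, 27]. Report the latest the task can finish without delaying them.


LF = min of all successor start times
Successors start at: [18, 16, 27]
LF = min(18, 16, 27)
= 16


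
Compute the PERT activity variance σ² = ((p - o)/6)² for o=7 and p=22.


σ² = ((p - o) / 6)² = (p - o)² / 36
= (22 - 7)² / 36
= 15² / 36
= 225 / 36
= 6.2500


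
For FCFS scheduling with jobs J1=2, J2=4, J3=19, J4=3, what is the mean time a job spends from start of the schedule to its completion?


Completion times:
  J1: completes at 2
  J2: completes at 6
  J3: completes at 25
  J4: completes at 28
Sum = 61
Average = 61/4
= 15.25


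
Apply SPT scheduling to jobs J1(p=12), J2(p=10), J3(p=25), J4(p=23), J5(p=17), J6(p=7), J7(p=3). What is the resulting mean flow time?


SPT order: J7 → J6 → J2 → J1 → J5 → J4 → J3
Completion times:
  J7: C=3
  J6: C=10
  J2: C=20
  J1: C=32
  J5: C=49
  J4: C=72
  J3: C=97
Sum = 283, n = 7
Mean flow = 283/7
= 40.43


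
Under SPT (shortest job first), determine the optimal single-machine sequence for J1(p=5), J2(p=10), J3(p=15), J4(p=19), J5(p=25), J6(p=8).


SPT: sort by shortest processing time
  J1: p=5
  J6: p=8
  J2: p=10
  J3: p=15
  J4: p=19
  J5: p=25
Order: J1 → J6 → J2 → J3 → J4 → J5


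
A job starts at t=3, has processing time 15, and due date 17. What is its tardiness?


Completion = start + processing = 3 + 15 = 18
Tardiness = max(0, C - d) = max(0, 18 - 17)
= max(0, 1)
= 1


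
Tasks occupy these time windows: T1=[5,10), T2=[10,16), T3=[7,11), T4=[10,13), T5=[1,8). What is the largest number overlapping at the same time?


Check each time point for overlaps:
  t=7: 3 tasks active (T1, T3, T5)
Max concurrent = 3


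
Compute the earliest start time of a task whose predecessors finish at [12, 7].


ES = max of all predecessor completion times
Predecessors: [12, 7]
ES = max(12, 7)
= 12


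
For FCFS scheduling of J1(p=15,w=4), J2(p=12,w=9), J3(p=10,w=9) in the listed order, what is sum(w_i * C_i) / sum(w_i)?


Completion times:
  J1: C=15, w×C=4×15=60
  J2: C=27, w×C=9×27=243
  J3: C=37, w×C=9×37=333
Sum w×C = 636
Sum w = 22
Weighted avg = 636/22
= 28.91


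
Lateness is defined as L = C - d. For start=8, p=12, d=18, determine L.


Completion = 8 + 12 = 20
Lateness = C - d = 20 - 18
= 2


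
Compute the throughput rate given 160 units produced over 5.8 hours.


Throughput = units / time
= 160 / 5.8
= 27.6 units/hour


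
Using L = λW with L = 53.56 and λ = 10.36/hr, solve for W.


Little's law: L = λW → W = L / λ
= 53.56 / 10.36
= 5.17 hours


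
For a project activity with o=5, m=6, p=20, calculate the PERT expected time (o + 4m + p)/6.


te = (o + 4m + p) / 6
= (5 + 4×6 + 20) / 6
= (5 + 24 + 20) / 6
= 49 / 6
= 8.17


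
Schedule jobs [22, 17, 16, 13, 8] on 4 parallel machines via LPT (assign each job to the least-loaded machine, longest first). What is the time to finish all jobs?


Jobs (LPT sorted): [22, 17, 16, 13, 8]
Machines: 4
  J=22 → Machine 1 (load: 0+22=22)
  J=17 → Machine 2 (load: 0+17=17)
  J=16 → Machine 3 (load: 0+16=16)
  J=13 → Machine 4 (load: 0+13=13)
  J=8 → Machine 4 (load: 13+8=21)
Machine loads: [22, 17, 16, 21]
Makespan = max = 22 time units


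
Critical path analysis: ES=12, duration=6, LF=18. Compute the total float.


EF = ES + duration = 12 + 6 = 18
LS = LF - duration = 18 - 6 = 12
Total Float = LF - EF = 18 - 18
(or LS - ES = 12 - 12)
= 0


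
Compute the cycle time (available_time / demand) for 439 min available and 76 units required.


Cycle time = available time / demand
= 439 / 76
= 5.78 min/unit


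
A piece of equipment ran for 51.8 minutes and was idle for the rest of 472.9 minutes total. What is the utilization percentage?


Utilization = busy / total × 100
= 51.8 / 472.9 × 100
= 11.0%


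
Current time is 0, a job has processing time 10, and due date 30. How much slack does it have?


Slack = due - current_time - processing
= 30 - 0 - 10
= 20


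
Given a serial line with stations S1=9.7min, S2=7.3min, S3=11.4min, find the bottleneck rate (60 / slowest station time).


Bottleneck = longest station time
Station times: [9.7, 7.3, 11.4]
Max = 11.4 min
Rate = 60 / 11.4
= 5.26 units/hour (bottleneck: 11.4min)


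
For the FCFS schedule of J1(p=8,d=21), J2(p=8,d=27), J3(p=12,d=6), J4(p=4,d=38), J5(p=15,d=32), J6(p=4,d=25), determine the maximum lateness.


Lateness per job (L = C - d):
  J1: C=8, d=21, L=-13
  J2: C=16, d=27, L=-11
  J3: C=28, d=6, L=22
  J4: C=32, d=38, L=-6
  J5: C=47, d=32, L=15
  J6: C=51, d=25, L=26
Lmax = max(-13, -11, 22, -6, 15, 26)
= 26


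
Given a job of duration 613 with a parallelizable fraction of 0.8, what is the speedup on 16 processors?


Amdahl's law: T_p = T × ((1-p) + p/N)
= 613 × ((1-0.8) + 0.8/16)
= 613 × (0.20 + 0.0500)
= 613 × 0.2500
= 153.25
Speedup = 613/153.25
= 4.00×


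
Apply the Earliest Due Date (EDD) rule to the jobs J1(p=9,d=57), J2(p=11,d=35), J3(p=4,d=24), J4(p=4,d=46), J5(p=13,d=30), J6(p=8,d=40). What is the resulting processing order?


EDD: sort by earliest due date
  J3: d=24, p=4
  J5: d=30, p=13
  J2: d=35, p=11
  J6: d=40, p=8
  J4: d=46, p=4
  J1: d=57, p=9
Order: J3 → J5 → J2 → J6 → J4 → J1


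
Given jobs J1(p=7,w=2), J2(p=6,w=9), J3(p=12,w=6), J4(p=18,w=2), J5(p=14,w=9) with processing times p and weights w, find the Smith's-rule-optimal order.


WSPT (Smith's rule): sort by p/w ascending
  J2: p/w = 6/9 = 0.667
  J5: p/w = 14/9 = 1.556
  J3: p/w = 12/6 = 2.000
  J1: p/w = 7/2 = 3.500
  J4: p/w = 18/2 = 9.000
Order: J2 → J5 → J3 → J1 → J4


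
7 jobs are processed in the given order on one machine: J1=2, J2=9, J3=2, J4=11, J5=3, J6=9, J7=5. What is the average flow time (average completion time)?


Completion times:
  J1: completes at 2
  J2: completes at 11
  J3: completes at 13
  J4: completes at 24
  J5: completes at 27
  J6: completes at 36
  J7: completes at 41
Sum = 154
Average = 154/7
= 22.00


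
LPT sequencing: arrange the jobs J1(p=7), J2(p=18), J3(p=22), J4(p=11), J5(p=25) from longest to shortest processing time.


LPT: sort by longest processing time first
  J5: p=25
  J3: p=22
  J2: p=18
  J4: p=11
  J1: p=7
Order: J5 → J3 → J2 → J4 → J1


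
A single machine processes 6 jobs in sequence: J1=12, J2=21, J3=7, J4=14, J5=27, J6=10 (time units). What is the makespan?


Sequential makespan: sum all processing times
= 12 + 21 + 7 + 14 + 27 + 10
= 91 time units


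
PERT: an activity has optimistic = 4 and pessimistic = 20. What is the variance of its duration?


σ² = ((p - o) / 6)² = (p - o)² / 36
= (20 - 4)² / 36
= 16² / 36
= 256 / 36
= 7.1111


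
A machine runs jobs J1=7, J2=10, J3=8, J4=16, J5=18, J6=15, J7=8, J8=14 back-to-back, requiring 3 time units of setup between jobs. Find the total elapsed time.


Makespan = Σ processing + (n-1) × setup
= (7 + 10 + 8 + 16 + 18 + 15 + 8 + 14) + (8-1)×3
= 96 + 21
= 117 time units


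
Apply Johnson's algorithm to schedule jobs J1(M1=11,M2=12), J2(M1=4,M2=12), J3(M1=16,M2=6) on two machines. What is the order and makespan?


Johnson's rule:
Group 1 (M1≤M2, sort by M1): ['J2', 'J1']
Group 2 (M1>M2, sort desc M2): ['J3']
Sequence: J2 → J1 → J3
Makespan calculation:
  J2: M1 done=4, M2 done=16
  J1: M1 done=15, M2 done=28
  J3: M1 done=31, M2 done=37
= Sequence: J2 → J1 → J3, Makespan: 37


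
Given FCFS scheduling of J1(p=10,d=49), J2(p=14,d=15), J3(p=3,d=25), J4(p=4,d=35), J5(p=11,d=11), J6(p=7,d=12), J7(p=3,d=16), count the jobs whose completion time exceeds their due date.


Completion vs due date:
  J1: C=10, d=49 → on time
  J2: C=24, d=15 → TARDY
  J3: C=27, d=25 → TARDY
  J4: C=31, d=35 → on time
  J5: C=42, d=11 → TARDY
  J6: C=49, d=12 → TARDY
  J7: C=52, d=16 → TARDY
Tardy jobs: J2, J3, J5, J6, J7
Count = 5


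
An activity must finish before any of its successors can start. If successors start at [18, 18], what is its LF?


LF = min of all successor start times
Successors start at: [18, 18]
LF = min(18, 18)
= 18


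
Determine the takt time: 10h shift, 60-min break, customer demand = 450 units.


Available = 10×60 - 60 = 540 min
Takt time = 540 / 450
= 1.20 min/unit


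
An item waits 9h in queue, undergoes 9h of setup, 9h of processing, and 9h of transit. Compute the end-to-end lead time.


Lead time = queue + setup + processing + transit
= 9 + 9 + 9 + 9
= 36 hours


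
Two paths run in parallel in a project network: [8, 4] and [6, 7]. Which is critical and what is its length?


Path A: 8 + 4 = 12
Path B: 6 + 7 = 13
Critical path = longest = max(12, 13)
= 13 (Path B)


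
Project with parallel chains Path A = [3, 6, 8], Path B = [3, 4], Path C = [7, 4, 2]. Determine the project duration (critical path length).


Path A: 3 + 6 + 8 = 17
Path B: 3 + 4 = 7
Path C: 7 + 4 + 2 = 13
Critical path = longest = max(17, 7, 13)
= 17 (Path A)


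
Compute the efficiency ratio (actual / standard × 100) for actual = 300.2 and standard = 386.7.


Efficiency = (actual / standard) × 100
= (300.2 / 386.7) × 100
= 77.6%


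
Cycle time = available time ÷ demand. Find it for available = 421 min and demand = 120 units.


Cycle time = available time / demand
= 421 / 120
= 3.51 min/unit


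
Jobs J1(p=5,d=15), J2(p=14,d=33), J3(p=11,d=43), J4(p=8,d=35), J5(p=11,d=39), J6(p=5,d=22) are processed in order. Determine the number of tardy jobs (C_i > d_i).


Completion vs due date:
  J1: C=5, d=15 → on time
  J2: C=19, d=33 → on time
  J3: C=30, d=43 → on time
  J4: C=38, d=35 → TARDY
  J5: C=49, d=39 → TARDY
  J6: C=54, d=22 → TARDY
Tardy jobs: J4, J5, J6
Count = 3


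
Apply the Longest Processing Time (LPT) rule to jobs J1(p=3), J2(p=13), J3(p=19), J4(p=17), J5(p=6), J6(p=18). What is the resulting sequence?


LPT: sort by longest processing time first
  J3: p=19
  J6: p=18
  J4: p=17
  J2: p=13
  J5: p=6
  J1: p=3
Order: J3 → J6 → J4 → J2 → J5 → J1


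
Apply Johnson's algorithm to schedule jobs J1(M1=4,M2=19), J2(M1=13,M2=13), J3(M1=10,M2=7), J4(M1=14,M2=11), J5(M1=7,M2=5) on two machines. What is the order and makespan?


Johnson's rule:
Group 1 (M1≤M2, sort by M1): ['J1', 'J2']
Group 2 (M1>M2, sort desc M2): ['J4', 'J3', 'J5']
Sequence: J1 → J2 → J4 → J3 → J5
Makespan calculation:
  J1: M1 done=4, M2 done=23
  J2: M1 done=17, M2 done=36
  J4: M1 done=31, M2 done=47
  J3: M1 done=41, M2 done=54
  J5: M1 done=48, M2 done=59
= Sequence: J1 → J2 → J4 → J3 → J5, Makespan: 59


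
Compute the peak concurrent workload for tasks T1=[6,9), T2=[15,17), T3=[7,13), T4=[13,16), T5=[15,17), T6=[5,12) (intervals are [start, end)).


Check each time point for overlaps:
  t=7: 3 tasks active (T1, T3, T6)
Max concurrent = 3


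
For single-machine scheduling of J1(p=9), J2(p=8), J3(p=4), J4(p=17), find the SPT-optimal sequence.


SPT: sort by shortest processing time
  J3: p=4
  J2: p=8
  J1: p=9
  J4: p=17
Order: J3 → J2 → J1 → J4


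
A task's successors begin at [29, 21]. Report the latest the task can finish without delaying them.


LF = min of all successor start times
Successors start at: [29, 21]
LF = min(29, 21)
= 21


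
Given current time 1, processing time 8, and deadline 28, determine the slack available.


Slack = due - current_time - processing
= 28 - 1 - 8
= 19


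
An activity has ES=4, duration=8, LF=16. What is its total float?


EF = ES + duration = 4 + 8 = 12
LS = LF - duration = 16 - 8 = 8
Total Float = LF - EF = 16 - 12
(or LS - ES = 8 - 4)
= 4


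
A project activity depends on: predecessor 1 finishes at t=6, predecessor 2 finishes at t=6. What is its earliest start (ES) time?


ES = max of all predecessor completion times
Predecessors: [6, 6]
ES = max(6, 6)
= 6


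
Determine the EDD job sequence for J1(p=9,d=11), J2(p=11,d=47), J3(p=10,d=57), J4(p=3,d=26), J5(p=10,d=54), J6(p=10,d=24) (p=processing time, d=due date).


EDD: sort by earliest due date
  J1: d=11, p=9
  J6: d=24, p=10
  J4: d=26, p=3
  J2: d=47, p=11
  J5: d=54, p=10
  J3: d=57, p=10
Order: J1 → J6 → J4 → J2 → J5 → J3


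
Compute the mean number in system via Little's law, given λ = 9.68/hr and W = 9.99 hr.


Little's law: L = λ × W
= 9.68 × 9.99
= 96.70


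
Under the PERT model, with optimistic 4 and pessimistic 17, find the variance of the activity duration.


σ² = ((p - o) / 6)² = (p - o)² / 36
= (17 - 4)² / 36
= 13² / 36
= 169 / 36
= 4.6944


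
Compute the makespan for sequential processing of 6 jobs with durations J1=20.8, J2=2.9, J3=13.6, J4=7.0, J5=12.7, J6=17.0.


Sequential makespan: sum all processing times
= 20.8 + 2.9 + 13.6 + 7.0 + 12.7 + 17.0
= 74.0 time units


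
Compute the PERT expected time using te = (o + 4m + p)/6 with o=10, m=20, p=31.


te = (o + 4m + p) / 6
= (10 + 4×20 + 31) / 6
= (10 + 80 + 31) / 6
= 121 / 6
= 20.17


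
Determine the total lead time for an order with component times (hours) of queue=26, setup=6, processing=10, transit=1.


Lead time = queue + setup + processing + transit
= 26 + 6 + 10 + 1
= 43 hours


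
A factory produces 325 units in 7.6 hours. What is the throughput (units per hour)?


Throughput = units / time
= 325 / 7.6
= 42.8 units/hour


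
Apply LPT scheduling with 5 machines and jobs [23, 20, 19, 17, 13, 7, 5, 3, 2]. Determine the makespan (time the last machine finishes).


Jobs (LPT sorted): [23, 20, 19, 17, 13, 7, 5, 3, 2]
Machines: 5
  J=23 → Machine 1 (load: 0+23=23)
  J=20 → Machine 2 (load: 0+20=20)
  J=19 → Machine 3 (load: 0+19=19)
  J=17 → Machine 4 (load: 0+17=17)
  J=13 → Machine 5 (load: 0+13=13)
  J=7 → Machine 5 (load: 13+7=20)
  J=5 → Machine 4 (load: 17+5=22)
  J=3 → Machine 3 (load: 19+3=22)
  J=2 → Machine 2 (load: 20+2=22)
Machine loads: [23, 22, 22, 22, 20]
Makespan = max = 23 time units


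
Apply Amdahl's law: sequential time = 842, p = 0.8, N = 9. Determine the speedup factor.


Amdahl's law: T_p = T × ((1-p) + p/N)
= 842 × ((1-0.8) + 0.8/9)
= 842 × (0.20 + 0.0889)
= 842 × 0.2889
= 243.24
Speedup = 842/243.24
= 3.46×


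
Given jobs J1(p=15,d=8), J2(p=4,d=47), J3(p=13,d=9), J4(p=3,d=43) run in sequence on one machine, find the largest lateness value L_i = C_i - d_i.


Lateness per job (L = C - d):
  J1: C=15, d=8, L=7
  J2: C=19, d=47, L=-28
  J3: C=32, d=9, L=23
  J4: C=35, d=43, L=-8
Lmax = max(7, -28, 23, -8)
= 23


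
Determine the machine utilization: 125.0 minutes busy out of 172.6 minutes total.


Utilization = busy / total × 100
= 125.0 / 172.6 × 100
= 72.4%


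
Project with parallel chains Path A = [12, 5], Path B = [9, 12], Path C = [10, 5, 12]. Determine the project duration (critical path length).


Path A: 12 + 5 = 17
Path B: 9 + 12 = 21
Path C: 10 + 5 + 12 = 27
Critical path = longest = max(17, 21, 27)
= 27 (Path C)


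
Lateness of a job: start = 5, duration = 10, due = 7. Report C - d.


Completion = 5 + 10 = 15
Lateness = C - d = 15 - 7
= 8


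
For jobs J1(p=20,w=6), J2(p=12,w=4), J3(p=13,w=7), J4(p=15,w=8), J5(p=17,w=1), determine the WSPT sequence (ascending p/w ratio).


WSPT (Smith's rule): sort by p/w ascending
  J3: p/w = 13/7 = 1.857
  J4: p/w = 15/8 = 1.875
  J2: p/w = 12/4 = 3.000
  J1: p/w = 20/6 = 3.333
  J5: p/w = 17/1 = 17.000
Order: J3 → J4 → J2 → J1 → J5


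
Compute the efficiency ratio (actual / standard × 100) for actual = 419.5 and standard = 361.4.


Efficiency = (actual / standard) × 100
= (419.5 / 361.4) × 100
= 116.1%


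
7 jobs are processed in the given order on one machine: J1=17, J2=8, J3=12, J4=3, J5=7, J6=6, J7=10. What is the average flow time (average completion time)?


Completion times:
  J1: completes at 17
  J2: completes at 25
  J3: completes at 37
  J4: completes at 40
  J5: completes at 47
  J6: completes at 53
  J7: completes at 63
Sum = 282
Average = 282/7
= 40.29


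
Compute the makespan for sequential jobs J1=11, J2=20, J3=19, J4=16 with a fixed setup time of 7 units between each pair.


Makespan = Σ processing + (n-1) × setup
= (11 + 20 + 19 + 16) + (4-1)×7
= 66 + 21
= 87 time units


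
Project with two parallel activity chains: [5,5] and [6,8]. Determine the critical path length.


Path A: 5 + 5 = 10
Path B: 6 + 8 = 14
Critical path = longest = max(10, 14)
= 14 (Path B)


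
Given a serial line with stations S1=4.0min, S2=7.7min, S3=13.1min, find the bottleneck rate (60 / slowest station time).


Bottleneck = longest station time
Station times: [4.0, 7.7, 13.1]
Max = 13.1 min
Rate = 60 / 13.1
= 4.58 units/hour (bottleneck: 13.1min)


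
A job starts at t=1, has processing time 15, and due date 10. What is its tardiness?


Completion = start + processing = 1 + 15 = 16
Tardiness = max(0, C - d) = max(0, 16 - 10)
= max(0, 6)
= 6


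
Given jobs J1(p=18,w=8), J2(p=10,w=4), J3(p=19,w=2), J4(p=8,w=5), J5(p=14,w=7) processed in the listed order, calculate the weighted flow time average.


Completion times:
  J1: C=18, w×C=8×18=144
  J2: C=28, w×C=4×28=112
  J3: C=47, w×C=2×47=94
  J4: C=55, w×C=5×55=275
  J5: C=69, w×C=7×69=483
Sum w×C = 1108
Sum w = 26
Weighted avg = 1108/26
= 42.62


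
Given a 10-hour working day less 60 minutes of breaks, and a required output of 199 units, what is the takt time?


Available = 10×60 - 60 = 540 min
Takt time = 540 / 199
= 2.71 min/unit


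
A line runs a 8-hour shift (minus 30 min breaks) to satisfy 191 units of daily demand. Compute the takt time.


Available = 8×60 - 30 = 450 min
Takt time = 450 / 191
= 2.36 min/unit


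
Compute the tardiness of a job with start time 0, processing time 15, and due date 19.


Completion = start + processing = 0 + 15 = 15
Tardiness = max(0, C - d) = max(0, 15 - 19)
= max(0, -4)
= 0


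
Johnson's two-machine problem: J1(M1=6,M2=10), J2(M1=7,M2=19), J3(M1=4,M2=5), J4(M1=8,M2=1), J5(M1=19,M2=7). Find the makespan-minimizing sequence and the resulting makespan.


Johnson's rule:
Group 1 (M1≤M2, sort by M1): ['J3', 'J1', 'J2']
Group 2 (M1>M2, sort desc M2): ['J5', 'J4']
Sequence: J3 → J1 → J2 → J5 → J4
Makespan calculation:
  J3: M1 done=4, M2 done=9
  J1: M1 done=10, M2 done=20
  J2: M1 done=17, M2 done=39
  J5: M1 done=36, M2 done=46
  J4: M1 done=44, M2 done=47
= Sequence: J3 → J1 → J2 → J5 → J4, Makespan: 47


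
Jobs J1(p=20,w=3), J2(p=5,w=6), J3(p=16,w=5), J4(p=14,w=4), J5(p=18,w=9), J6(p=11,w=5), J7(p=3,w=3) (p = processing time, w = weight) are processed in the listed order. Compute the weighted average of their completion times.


Completion times:
  J1: C=20, w×C=3×20=60
  J2: C=25, w×C=6×25=150
  J3: C=41, w×C=5×41=205
  J4: C=55, w×C=4×55=220
  J5: C=73, w×C=9×73=657
  J6: C=84, w×C=5×84=420
  J7: C=87, w×C=3×87=261
Sum w×C = 1973
Sum w = 35
Weighted avg = 1973/35
= 56.37


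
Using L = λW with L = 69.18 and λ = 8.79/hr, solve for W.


Little's law: L = λW → W = L / λ
= 69.18 / 8.79
= 7.87 hours


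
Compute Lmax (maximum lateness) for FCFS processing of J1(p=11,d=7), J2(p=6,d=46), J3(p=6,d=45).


Lateness per job (L = C - d):
  J1: C=11, d=7, L=4
  J2: C=17, d=46, L=-29
  J3: C=23, d=45, L=-22
Lmax = max(4, -29, -22)
= 4


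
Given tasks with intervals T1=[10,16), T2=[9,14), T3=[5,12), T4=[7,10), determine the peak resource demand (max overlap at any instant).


Check each time point for overlaps:
  t=9: 3 tasks active (T2, T3, T4)
Max concurrent = 3


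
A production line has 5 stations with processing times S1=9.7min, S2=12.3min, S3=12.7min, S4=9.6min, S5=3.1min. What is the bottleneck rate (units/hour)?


Bottleneck = longest station time
Station times: [9.7, 12.3, 12.7, 9.6, 3.1]
Max = 12.7 min
Rate = 60 / 12.7
= 4.72 units/hour (bottleneck: 12.7min)


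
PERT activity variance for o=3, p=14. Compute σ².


σ² = ((p - o) / 6)² = (p - o)² / 36
= (14 - 3)² / 36
= 11² / 36
= 121 / 36
= 3.3611


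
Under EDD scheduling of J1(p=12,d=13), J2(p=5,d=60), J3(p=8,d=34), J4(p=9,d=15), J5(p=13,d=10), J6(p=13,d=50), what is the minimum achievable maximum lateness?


EDD order: J5 → J1 → J4 → J3 → J6 → J2
Completion and lateness:
  J5: C=13, d=10, L=13-10=3
  J1: C=25, d=13, L=25-13=12
  J4: C=34, d=15, L=34-15=19
  J3: C=42, d=34, L=42-34=8
  J6: C=55, d=50, L=55-50=5
  J2: C=60, d=60, L=60-60=0
Lmax = max(3, 12, 19, 8, 5, 0)
= 19


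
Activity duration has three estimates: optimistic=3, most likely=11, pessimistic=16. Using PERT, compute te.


te = (o + 4m + p) / 6
= (3 + 4×11 + 16) / 6
= (3 + 44 + 16) / 6
= 63 / 6
= 10.50


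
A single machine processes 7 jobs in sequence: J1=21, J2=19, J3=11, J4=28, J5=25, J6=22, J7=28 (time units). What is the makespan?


Sequential makespan: sum all processing times
= 21 + 19 + 11 + 28 + 25 + 22 + 28
= 154 time units


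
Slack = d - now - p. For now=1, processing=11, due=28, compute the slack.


Slack = due - current_time - processing
= 28 - 1 - 11
= 16


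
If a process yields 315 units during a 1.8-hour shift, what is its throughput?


Throughput = units / time
= 315 / 1.8
= 175.0 units/hour


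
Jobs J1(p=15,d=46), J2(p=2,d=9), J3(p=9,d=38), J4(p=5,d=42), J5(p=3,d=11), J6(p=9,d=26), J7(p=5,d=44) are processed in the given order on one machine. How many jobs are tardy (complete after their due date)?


Completion vs due date:
  J1: C=15, d=46 → on time
  J2: C=17, d=9 → TARDY
  J3: C=26, d=38 → on time
  J4: C=31, d=42 → on time
  J5: C=34, d=11 → TARDY
  J6: C=43, d=26 → TARDY
  J7: C=48, d=44 → TARDY
Tardy jobs: J2, J5, J6, J7
Count = 4


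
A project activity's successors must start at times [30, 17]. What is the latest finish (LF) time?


LF = min of all successor start times
Successors start at: [30, 17]
LF = min(30, 17)
= 17


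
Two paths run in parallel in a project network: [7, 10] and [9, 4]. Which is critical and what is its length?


Path A: 7 + 10 = 17
Path B: 9 + 4 = 13
Critical path = longest = max(17, 13)
= 17 (Path A)


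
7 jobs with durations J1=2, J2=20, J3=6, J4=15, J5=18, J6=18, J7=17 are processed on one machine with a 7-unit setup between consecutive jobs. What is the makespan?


Makespan = Σ processing + (n-1) × setup
= (2 + 20 + 6 + 15 + 18 + 18 + 17) + (7-1)×7
= 96 + 42
= 138 time units


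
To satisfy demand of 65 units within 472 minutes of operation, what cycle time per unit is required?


Cycle time = available time / demand
= 472 / 65
= 7.26 min/unit


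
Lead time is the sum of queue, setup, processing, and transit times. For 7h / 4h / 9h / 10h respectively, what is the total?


Lead time = queue + setup + processing + transit
= 7 + 4 + 9 + 10
= 30 hours


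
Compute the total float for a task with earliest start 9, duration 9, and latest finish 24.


EF = ES + duration = 9 + 9 = 18
LS = LF - duration = 24 - 9 = 15
Total Float = LF - EF = 24 - 18
(or LS - ES = 15 - 9)
= 6


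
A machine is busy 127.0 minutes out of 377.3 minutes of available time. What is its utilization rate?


Utilization = busy / total × 100
= 127.0 / 377.3 × 100
= 33.7%


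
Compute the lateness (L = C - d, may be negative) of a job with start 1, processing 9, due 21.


Completion = 1 + 9 = 10
Lateness = C - d = 10 - 21
= -11


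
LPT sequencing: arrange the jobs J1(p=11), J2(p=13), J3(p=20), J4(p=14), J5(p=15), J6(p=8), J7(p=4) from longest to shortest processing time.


LPT: sort by longest processing time first
  J3: p=20
  J5: p=15
  J4: p=14
  J2: p=13
  J1: p=11
  J6: p=8
  J7: p=4
Order: J3 → J5 → J4 → J2 → J1 → J6 → J7


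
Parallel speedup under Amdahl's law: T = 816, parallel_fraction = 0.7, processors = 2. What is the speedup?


Amdahl's law: T_p = T × ((1-p) + p/N)
= 816 × ((1-0.7) + 0.7/2)
= 816 × (0.30 + 0.3500)
= 816 × 0.6500
= 530.40
Speedup = 816/530.40
= 1.54×


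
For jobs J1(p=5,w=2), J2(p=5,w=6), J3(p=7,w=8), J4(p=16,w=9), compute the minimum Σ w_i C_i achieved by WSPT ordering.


WSPT order (by p/w): J2 → J3 → J4 → J1
  J2: C=5, w·C=6×5=30
  J3: C=12, w·C=8×12=96
  J4: C=28, w·C=9×28=252
  J1: C=33, w·C=2×33=66
Σ w·C = 444
= 444
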